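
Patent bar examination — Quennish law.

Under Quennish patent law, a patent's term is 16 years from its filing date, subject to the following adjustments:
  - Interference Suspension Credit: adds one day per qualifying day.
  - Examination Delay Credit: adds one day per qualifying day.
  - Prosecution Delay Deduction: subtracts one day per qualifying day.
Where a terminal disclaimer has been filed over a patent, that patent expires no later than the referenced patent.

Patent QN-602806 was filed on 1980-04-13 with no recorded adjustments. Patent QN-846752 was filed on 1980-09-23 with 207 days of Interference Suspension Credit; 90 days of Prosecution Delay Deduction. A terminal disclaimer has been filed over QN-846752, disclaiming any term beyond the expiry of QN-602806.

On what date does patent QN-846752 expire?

Natural term of QN-846752:
  Base: filing + 16 years → 23 September 1996.
  Interference Suspension Credit: +207 days → 18 April 1997.
  Prosecution Delay Deduction: −90 days → 18 January 1997.
Expiry of referenced patent QN-602806:
  Base: filing + 16 years → 13 April 1996.
Terminal disclaimer: QN-846752 expires on the earlier of 18 January 1997 and 13 April 1996.

April 13, 1996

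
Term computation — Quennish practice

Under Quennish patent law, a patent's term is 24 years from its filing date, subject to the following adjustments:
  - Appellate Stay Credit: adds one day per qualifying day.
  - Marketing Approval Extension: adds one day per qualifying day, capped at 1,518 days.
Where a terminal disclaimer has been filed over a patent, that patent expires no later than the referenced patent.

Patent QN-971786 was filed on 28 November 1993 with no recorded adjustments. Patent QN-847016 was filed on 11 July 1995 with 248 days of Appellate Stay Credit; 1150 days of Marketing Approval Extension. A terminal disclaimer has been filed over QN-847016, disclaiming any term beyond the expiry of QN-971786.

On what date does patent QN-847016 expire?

November 28, 2017

Natural term of QN-847016:
  Base: filing + 24 years → 11 July 2019.
  Appellate Stay Credit: +248 days → 15 March 2020.
  Marketing Approval Extension: 1150 days (within the 1518-day cap) → +1150 days → 9 May 2023.
Expiry of referenced patent QN-971786:
  Base: filing + 24 years → 28 November 2017.
Terminal disclaimer: QN-847016 expires on the earlier of 9 May 2023 and 28 November 2017.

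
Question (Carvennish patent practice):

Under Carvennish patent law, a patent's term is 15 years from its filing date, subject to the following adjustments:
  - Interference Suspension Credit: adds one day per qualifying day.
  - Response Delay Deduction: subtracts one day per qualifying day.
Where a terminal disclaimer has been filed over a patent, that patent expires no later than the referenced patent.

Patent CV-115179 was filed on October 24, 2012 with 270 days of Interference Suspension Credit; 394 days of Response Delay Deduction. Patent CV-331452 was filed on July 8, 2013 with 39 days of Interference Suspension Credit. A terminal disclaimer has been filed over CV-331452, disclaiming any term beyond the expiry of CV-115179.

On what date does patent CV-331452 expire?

June 22, 2027

Natural term of CV-331452:
  Base: filing + 15 years → 8 July 2028.
  Interference Suspension Credit: +39 days → 16 August 2028.
Expiry of referenced patent CV-115179:
  Base: filing + 15 years → 24 October 2027.
  Interference Suspension Credit: +270 days → 20 July 2028.
  Response Delay Deduction: −394 days → 22 June 2027.
Terminal disclaimer: CV-331452 expires on the earlier of 16 August 2028 and 22 June 2027.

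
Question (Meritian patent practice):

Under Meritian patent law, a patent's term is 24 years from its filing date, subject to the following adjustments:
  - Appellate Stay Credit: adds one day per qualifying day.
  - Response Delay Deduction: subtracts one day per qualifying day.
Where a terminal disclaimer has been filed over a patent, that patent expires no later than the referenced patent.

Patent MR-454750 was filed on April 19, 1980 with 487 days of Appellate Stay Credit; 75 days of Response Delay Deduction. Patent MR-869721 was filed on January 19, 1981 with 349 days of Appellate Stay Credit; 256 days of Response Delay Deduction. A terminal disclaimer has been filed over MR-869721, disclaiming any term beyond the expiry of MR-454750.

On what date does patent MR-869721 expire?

Natural term of MR-869721:
  Base: filing + 24 years → 19 January 2005.
  Appellate Stay Credit: +349 days → 3 January 2006.
  Response Delay Deduction: −256 days → 22 April 2005.
Expiry of referenced patent MR-454750:
  Base: filing + 24 years → 19 April 2004.
  Appellate Stay Credit: +487 days → 19 August 2005.
  Response Delay Deduction: −75 days → 5 June 2005.
Terminal disclaimer: MR-869721 expires on the earlier of 22 April 2005 and 5 June 2005.

2005-04-22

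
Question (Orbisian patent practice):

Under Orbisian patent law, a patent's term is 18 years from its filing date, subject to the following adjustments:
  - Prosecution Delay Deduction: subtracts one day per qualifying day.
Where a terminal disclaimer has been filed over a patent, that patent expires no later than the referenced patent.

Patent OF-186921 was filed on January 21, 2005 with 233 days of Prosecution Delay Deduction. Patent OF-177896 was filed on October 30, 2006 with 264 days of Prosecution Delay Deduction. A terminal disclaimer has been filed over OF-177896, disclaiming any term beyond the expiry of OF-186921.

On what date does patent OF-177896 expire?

Natural term of OF-177896:
  Base: filing + 18 years → 30 October 2024.
  Prosecution Delay Deduction: −264 days → 9 February 2024.
Expiry of referenced patent OF-186921:
  Base: filing + 18 years → 21 January 2023.
  Prosecution Delay Deduction: −233 days → 2 June 2022.
Terminal disclaimer: OF-177896 expires on the earlier of 9 February 2024 and 2 June 2022.

June 2, 2022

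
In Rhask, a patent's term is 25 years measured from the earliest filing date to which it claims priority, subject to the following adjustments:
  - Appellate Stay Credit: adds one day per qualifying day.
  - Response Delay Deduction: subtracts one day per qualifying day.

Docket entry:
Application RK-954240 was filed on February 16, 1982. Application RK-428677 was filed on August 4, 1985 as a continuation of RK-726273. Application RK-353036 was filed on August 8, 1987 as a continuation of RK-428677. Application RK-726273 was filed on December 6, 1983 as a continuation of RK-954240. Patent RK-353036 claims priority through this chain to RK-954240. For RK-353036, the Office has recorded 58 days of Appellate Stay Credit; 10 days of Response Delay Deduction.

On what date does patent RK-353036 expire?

Earliest priority filing: 16 February 1982.
Base term: 16 February 1982 + 25 years → 16 February 2007.
Appellate Stay Credit: +58 days → 15 April 2007.
Response Delay Deduction: −10 days → 5 April 2007.

April 5, 2007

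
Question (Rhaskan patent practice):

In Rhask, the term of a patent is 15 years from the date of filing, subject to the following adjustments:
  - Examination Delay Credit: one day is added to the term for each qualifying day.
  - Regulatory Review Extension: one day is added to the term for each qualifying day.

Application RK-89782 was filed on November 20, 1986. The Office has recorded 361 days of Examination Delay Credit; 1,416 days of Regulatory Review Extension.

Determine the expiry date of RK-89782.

Base term: filing date + 15 years → 20 November 2001.
Examination Delay Credit: +361 days → 16 November 2002.
Regulatory Review Extension: +1416 days → 2 October 2006.

October 2, 2006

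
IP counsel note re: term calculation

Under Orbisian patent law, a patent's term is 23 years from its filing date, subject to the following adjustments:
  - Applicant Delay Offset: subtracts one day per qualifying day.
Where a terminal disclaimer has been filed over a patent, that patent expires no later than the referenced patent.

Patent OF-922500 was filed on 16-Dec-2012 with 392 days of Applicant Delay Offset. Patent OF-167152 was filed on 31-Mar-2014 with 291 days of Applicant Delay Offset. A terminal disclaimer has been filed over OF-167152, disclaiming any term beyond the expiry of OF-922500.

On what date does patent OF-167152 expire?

Natural term of OF-167152:
  Base: filing + 23 years → 31 March 2037.
  Applicant Delay Offset: −291 days → 13 June 2036.
Expiry of referenced patent OF-922500:
  Base: filing + 23 years → 16 December 2035.
  Applicant Delay Offset: −392 days → 19 November 2034.
Terminal disclaimer: OF-167152 expires on the earlier of 13 June 2036 and 19 November 2034.

2034-11-19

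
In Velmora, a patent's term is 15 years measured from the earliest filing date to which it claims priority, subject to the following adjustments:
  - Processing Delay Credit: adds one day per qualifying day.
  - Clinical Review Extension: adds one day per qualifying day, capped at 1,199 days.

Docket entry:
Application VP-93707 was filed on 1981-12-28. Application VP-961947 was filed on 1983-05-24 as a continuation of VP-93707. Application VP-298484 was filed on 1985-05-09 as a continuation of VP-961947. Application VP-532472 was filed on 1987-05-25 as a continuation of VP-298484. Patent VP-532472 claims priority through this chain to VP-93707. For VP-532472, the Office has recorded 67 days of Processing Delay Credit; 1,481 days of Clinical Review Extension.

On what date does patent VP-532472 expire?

2000-06-16

Earliest priority filing: 28 December 1981.
Base term: 28 December 1981 + 15 years → 28 December 1996.
Processing Delay Credit: +67 days → 5 March 1997.
Clinical Review Extension: 1481 days claimed exceeds the 1199-day cap, so +1199 days → 16 June 2000.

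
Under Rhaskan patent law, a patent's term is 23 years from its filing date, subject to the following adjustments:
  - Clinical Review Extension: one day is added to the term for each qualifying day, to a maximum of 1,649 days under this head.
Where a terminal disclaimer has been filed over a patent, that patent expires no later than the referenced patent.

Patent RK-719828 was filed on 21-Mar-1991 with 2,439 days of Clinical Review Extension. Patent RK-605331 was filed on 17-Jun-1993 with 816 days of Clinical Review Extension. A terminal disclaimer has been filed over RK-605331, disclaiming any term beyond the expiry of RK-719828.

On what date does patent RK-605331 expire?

Natural term of RK-605331:
  Base: filing + 23 years → 17 June 2016.
  Clinical Review Extension: 816 days (within the 1649-day cap) → +816 days → 11 September 2018.
Expiry of referenced patent RK-719828:
  Base: filing + 23 years → 21 March 2014.
  Clinical Review Extension: 2439 days claimed exceeds the 1649-day cap, so +1649 days → 25 September 2018.
Terminal disclaimer: RK-605331 expires on the earlier of 11 September 2018 and 25 September 2018.

2018-09-11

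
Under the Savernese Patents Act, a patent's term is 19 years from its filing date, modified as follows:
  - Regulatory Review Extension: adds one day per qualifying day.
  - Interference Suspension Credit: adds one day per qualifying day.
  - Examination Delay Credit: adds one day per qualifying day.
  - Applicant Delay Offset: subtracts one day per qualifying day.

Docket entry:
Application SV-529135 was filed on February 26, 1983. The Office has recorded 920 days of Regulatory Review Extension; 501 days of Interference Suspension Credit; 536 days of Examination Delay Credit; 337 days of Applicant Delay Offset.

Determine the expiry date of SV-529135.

Base term: filing date + 19 years → 26 February 2002.
Regulatory Review Extension: +920 days → 3 September 2004.
Interference Suspension Credit: +501 days → 17 January 2006.
Examination Delay Credit: +536 days → 7 July 2007.
Applicant Delay Offset: −337 days → 4 August 2006.

2006-08-04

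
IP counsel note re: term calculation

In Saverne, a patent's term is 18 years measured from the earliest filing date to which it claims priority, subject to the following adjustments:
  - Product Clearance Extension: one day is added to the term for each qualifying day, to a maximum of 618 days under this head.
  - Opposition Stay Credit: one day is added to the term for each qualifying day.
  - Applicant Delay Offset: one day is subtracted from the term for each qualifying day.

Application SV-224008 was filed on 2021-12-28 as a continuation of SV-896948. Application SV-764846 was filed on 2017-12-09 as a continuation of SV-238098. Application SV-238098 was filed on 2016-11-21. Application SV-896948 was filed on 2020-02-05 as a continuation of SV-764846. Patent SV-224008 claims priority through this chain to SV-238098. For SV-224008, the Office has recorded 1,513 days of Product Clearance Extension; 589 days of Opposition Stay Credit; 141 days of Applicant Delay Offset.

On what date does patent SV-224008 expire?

October 22, 2037

Earliest priority filing: 21 November 2016.
Base term: 21 November 2016 + 18 years → 21 November 2034.
Product Clearance Extension: 1513 days claimed exceeds the 618-day cap, so +618 days → 31 July 2036.
Opposition Stay Credit: +589 days → 12 March 2038.
Applicant Delay Offset: −141 days → 22 October 2037.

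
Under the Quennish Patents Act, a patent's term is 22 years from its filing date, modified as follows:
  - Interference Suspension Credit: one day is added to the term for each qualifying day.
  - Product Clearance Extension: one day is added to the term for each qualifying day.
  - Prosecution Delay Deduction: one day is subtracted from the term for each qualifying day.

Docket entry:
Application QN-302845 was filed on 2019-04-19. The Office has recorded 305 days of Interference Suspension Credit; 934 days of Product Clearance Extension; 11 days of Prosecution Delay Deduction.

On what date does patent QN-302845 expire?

August 29, 2044

Base term: filing date + 22 years → 19 April 2041.
Interference Suspension Credit: +305 days → 18 February 2042.
Product Clearance Extension: +934 days → 9 September 2044.
Prosecution Delay Deduction: −11 days → 29 August 2044.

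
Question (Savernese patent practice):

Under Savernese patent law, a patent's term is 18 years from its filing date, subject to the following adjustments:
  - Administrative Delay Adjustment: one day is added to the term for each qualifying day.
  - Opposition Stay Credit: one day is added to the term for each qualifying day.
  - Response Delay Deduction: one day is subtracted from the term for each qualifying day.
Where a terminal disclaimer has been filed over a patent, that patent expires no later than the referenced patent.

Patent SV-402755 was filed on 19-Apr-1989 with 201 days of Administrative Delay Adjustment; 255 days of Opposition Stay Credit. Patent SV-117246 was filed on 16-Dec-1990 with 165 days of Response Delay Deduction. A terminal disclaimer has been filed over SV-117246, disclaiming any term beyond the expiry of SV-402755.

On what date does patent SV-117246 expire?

2008-07-04

Natural term of SV-117246:
  Base: filing + 18 years → 16 December 2008.
  Response Delay Deduction: −165 days → 4 July 2008.
Expiry of referenced patent SV-402755:
  Base: filing + 18 years → 19 April 2007.
  Administrative Delay Adjustment: +201 days → 6 November 2007.
  Opposition Stay Credit: +255 days → 18 July 2008.
Terminal disclaimer: SV-117246 expires on the earlier of 4 July 2008 and 18 July 2008.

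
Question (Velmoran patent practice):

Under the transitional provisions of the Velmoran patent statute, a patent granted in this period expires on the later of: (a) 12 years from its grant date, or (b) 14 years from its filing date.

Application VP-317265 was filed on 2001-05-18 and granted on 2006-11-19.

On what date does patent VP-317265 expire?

(a) grant + 12 years → 19 November 2018.
(b) filing + 14 years → 18 May 2015.
Later of the two: 19 November 2018.

November 19, 2018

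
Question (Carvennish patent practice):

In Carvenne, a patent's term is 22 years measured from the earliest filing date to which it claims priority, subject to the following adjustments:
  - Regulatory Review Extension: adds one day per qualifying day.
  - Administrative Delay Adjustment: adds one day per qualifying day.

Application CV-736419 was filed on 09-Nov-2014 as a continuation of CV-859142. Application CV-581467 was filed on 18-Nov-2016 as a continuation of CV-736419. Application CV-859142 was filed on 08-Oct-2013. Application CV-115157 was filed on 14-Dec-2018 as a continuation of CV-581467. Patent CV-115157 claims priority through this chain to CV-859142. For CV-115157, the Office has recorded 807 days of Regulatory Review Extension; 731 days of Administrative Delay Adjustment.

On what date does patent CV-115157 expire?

2039-12-24

Earliest priority filing: 8 October 2013.
Base term: 8 October 2013 + 22 years → 8 October 2035.
Regulatory Review Extension: +807 days → 23 December 2037.
Administrative Delay Adjustment: +731 days → 24 December 2039.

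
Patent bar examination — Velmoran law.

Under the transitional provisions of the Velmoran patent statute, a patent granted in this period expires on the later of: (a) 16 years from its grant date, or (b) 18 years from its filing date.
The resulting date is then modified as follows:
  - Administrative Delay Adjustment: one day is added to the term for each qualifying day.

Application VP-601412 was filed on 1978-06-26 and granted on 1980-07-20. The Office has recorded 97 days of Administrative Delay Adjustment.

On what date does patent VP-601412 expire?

(a) grant + 16 years → 20 July 1996.
(b) filing + 18 years → 26 June 1996.
Later of the two: 20 July 1996.
Administrative Delay Adjustment: +97 days → 25 October 1996.

October 25, 1996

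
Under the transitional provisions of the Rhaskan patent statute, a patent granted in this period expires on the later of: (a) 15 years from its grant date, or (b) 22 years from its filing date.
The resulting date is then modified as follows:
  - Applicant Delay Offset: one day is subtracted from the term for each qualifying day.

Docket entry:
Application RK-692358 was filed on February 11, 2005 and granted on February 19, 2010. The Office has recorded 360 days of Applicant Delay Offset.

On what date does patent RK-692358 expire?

(a) grant + 15 years → 19 February 2025.
(b) filing + 22 years → 11 February 2027.
Later of the two: 11 February 2027.
Applicant Delay Offset: −360 days → 16 February 2026.

2026-02-16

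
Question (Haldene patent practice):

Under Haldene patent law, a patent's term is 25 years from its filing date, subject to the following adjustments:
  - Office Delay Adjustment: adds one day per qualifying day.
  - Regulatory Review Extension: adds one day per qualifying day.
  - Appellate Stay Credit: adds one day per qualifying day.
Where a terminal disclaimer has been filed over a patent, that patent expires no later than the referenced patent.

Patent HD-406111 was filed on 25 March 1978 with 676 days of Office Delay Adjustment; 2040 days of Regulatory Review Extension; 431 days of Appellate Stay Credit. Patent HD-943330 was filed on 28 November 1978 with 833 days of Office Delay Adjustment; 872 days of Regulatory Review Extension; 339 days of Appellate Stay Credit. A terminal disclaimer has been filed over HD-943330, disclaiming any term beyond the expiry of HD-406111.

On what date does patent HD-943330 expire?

2009-07-03

Natural term of HD-943330:
  Base: filing + 25 years → 28 November 2003.
  Office Delay Adjustment: +833 days → 10 March 2006.
  Regulatory Review Extension: +872 days → 29 July 2008.
  Appellate Stay Credit: +339 days → 3 July 2009.
Expiry of referenced patent HD-406111:
  Base: filing + 25 years → 25 March 2003.
  Office Delay Adjustment: +676 days → 29 January 2005.
  Regulatory Review Extension: +2040 days → 31 August 2010.
  Appellate Stay Credit: +431 days → 5 November 2011.
Terminal disclaimer: HD-943330 expires on the earlier of 3 July 2009 and 5 November 2011.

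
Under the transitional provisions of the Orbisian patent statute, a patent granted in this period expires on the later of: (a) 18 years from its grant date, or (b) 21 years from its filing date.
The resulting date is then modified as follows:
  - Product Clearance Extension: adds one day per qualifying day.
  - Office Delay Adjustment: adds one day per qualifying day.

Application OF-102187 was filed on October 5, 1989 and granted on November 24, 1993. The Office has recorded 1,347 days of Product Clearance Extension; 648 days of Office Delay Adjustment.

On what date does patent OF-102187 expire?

(a) grant + 18 years → 24 November 2011.
(b) filing + 21 years → 5 October 2010.
Later of the two: 24 November 2011.
Product Clearance Extension: +1347 days → 2 August 2015.
Office Delay Adjustment: +648 days → 11 May 2017.

2017-05-11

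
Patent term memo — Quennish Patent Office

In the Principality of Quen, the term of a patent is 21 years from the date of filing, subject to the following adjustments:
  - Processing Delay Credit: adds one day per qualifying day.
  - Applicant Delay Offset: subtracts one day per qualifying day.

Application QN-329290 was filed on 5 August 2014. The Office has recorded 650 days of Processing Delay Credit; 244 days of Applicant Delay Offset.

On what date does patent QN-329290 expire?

Base term: filing date + 21 years → 5 August 2035.
Processing Delay Credit: +650 days → 16 May 2037.
Applicant Delay Offset: −244 days → 14 September 2036.

September 14, 2036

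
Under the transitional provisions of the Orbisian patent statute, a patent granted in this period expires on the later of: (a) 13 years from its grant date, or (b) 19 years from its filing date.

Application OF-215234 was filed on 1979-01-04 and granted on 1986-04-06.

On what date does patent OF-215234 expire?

(a) grant + 13 years → 6 April 1999.
(b) filing + 19 years → 4 January 1998.
Later of the two: 6 April 1999.

April 6, 1999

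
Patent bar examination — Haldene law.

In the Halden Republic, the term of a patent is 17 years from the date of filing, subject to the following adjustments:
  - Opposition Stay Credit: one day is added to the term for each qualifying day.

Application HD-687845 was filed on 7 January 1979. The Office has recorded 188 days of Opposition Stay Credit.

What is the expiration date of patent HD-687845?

July 13, 1996

Base term: filing date + 17 years → 7 January 1996.
Opposition Stay Credit: +188 days → 13 July 1996.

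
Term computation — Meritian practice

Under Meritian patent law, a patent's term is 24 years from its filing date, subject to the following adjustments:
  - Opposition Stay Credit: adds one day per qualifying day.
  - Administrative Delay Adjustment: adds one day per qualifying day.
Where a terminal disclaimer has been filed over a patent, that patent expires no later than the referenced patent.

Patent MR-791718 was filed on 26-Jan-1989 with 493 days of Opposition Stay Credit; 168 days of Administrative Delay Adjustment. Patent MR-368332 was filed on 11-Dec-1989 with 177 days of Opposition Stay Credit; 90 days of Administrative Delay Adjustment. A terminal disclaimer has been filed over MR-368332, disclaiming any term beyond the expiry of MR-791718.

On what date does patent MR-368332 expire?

2014-09-04

Natural term of MR-368332:
  Base: filing + 24 years → 11 December 2013.
  Opposition Stay Credit: +177 days → 6 June 2014.
  Administrative Delay Adjustment: +90 days → 4 September 2014.
Expiry of referenced patent MR-791718:
  Base: filing + 24 years → 26 January 2013.
  Opposition Stay Credit: +493 days → 3 June 2014.
  Administrative Delay Adjustment: +168 days → 18 November 2014.
Terminal disclaimer: MR-368332 expires on the earlier of 4 September 2014 and 18 November 2014.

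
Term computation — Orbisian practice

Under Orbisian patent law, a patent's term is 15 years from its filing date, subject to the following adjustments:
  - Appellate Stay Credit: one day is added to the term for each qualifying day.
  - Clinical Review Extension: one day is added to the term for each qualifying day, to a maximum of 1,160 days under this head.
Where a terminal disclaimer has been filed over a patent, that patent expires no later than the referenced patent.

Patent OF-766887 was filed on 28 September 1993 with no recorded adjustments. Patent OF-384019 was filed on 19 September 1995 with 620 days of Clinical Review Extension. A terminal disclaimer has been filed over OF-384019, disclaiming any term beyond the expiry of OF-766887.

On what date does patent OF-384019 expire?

Natural term of OF-384019:
  Base: filing + 15 years → 19 September 2010.
  Clinical Review Extension: 620 days (within the 1160-day cap) → +620 days → 31 May 2012.
Expiry of referenced patent OF-766887:
  Base: filing + 15 years → 28 September 2008.
Terminal disclaimer: OF-384019 expires on the earlier of 31 May 2012 and 28 September 2008.

2008-09-28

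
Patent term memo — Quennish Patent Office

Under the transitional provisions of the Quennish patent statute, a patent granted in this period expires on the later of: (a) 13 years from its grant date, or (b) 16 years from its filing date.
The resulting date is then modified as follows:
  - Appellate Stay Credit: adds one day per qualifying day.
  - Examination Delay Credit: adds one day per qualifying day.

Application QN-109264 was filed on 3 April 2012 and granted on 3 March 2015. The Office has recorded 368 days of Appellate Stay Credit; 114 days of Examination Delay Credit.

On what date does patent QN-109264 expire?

(a) grant + 13 years → 3 March 2028.
(b) filing + 16 years → 3 April 2028.
Later of the two: 3 April 2028.
Appellate Stay Credit: +368 days → 6 April 2029.
Examination Delay Credit: +114 days → 29 July 2029.

2029-07-29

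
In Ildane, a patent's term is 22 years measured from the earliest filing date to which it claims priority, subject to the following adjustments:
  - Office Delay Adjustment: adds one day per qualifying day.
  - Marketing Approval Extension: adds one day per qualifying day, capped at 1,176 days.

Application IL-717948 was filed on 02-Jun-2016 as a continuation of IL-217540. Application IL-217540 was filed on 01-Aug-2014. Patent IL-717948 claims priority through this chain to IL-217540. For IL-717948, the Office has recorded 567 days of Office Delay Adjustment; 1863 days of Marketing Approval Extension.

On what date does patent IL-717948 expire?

Earliest priority filing: 1 August 2014.
Base term: 1 August 2014 + 22 years → 1 August 2036.
Office Delay Adjustment: +567 days → 19 February 2038.
Marketing Approval Extension: 1863 days claimed exceeds the 1176-day cap, so +1176 days → 10 May 2041.

May 10, 2041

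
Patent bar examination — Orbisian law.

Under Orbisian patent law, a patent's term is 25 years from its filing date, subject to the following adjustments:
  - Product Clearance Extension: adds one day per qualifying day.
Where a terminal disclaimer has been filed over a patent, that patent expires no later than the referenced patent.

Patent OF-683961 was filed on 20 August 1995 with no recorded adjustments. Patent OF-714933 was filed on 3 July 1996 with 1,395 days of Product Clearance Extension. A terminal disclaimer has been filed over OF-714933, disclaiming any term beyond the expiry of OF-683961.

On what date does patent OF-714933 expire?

Natural term of OF-714933:
  Base: filing + 25 years → 3 July 2021.
  Product Clearance Extension: +1395 days → 28 April 2025.
Expiry of referenced patent OF-683961:
  Base: filing + 25 years → 20 August 2020.
Terminal disclaimer: OF-714933 expires on the earlier of 28 April 2025 and 20 August 2020.

August 20, 2020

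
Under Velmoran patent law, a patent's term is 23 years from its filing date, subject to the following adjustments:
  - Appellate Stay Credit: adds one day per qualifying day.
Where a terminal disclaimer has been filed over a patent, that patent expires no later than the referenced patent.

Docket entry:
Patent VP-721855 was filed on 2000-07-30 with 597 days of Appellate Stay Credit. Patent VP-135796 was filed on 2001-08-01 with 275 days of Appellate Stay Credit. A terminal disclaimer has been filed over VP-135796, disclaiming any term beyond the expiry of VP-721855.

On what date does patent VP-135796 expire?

March 18, 2025

Natural term of VP-135796:
  Base: filing + 23 years → 1 August 2024.
  Appellate Stay Credit: +275 days → 3 May 2025.
Expiry of referenced patent VP-721855:
  Base: filing + 23 years → 30 July 2023.
  Appellate Stay Credit: +597 days → 18 March 2025.
Terminal disclaimer: VP-135796 expires on the earlier of 3 May 2025 and 18 March 2025.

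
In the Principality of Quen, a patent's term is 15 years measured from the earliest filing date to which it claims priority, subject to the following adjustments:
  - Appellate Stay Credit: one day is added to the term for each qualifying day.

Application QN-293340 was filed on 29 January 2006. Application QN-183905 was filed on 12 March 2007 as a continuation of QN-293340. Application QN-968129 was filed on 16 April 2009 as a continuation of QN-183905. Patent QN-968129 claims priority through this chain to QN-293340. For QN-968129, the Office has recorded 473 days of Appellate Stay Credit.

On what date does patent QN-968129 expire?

Earliest priority filing: 29 January 2006.
Base term: 29 January 2006 + 15 years → 29 January 2021.
Appellate Stay Credit: +473 days → 17 May 2022.

May 17, 2022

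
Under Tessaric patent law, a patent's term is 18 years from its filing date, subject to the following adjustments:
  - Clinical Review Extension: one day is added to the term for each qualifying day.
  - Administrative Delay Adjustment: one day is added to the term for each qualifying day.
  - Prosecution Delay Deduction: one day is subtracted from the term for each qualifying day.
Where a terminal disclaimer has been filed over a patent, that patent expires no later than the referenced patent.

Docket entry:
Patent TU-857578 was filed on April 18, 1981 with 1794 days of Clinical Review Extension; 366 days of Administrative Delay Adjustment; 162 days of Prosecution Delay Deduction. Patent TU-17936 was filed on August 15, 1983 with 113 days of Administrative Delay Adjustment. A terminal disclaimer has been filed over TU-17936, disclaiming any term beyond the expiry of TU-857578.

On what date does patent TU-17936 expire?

December 6, 2001

Natural term of TU-17936:
  Base: filing + 18 years → 15 August 2001.
  Administrative Delay Adjustment: +113 days → 6 December 2001.
Expiry of referenced patent TU-857578:
  Base: filing + 18 years → 18 April 1999.
  Clinical Review Extension: +1794 days → 16 March 2004.
  Administrative Delay Adjustment: +366 days → 17 March 2005.
  Prosecution Delay Deduction: −162 days → 6 October 2004.
Terminal disclaimer: TU-17936 expires on the earlier of 6 December 2001 and 6 October 2004.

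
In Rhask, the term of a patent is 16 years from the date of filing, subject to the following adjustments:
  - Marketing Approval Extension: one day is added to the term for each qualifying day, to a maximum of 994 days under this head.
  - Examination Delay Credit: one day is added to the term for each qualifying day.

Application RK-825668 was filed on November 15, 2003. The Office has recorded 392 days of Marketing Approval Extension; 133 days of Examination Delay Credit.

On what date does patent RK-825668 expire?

2021-04-23

Base term: filing date + 16 years → 15 November 2019.
Marketing Approval Extension: 392 days (within the 994-day cap) → +392 days → 11 December 2020.
Examination Delay Credit: +133 days → 23 April 2021.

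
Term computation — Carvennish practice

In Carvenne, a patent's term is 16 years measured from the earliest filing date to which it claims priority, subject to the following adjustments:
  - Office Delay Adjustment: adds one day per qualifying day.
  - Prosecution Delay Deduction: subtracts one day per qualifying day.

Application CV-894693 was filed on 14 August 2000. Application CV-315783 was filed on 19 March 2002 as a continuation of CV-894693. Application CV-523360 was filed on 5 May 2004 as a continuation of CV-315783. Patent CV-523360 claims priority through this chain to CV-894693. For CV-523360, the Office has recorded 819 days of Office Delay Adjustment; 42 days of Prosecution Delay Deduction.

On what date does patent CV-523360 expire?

September 30, 2018

Earliest priority filing: 14 August 2000.
Base term: 14 August 2000 + 16 years → 14 August 2016.
Office Delay Adjustment: +819 days → 11 November 2018.
Prosecution Delay Deduction: −42 days → 30 September 2018.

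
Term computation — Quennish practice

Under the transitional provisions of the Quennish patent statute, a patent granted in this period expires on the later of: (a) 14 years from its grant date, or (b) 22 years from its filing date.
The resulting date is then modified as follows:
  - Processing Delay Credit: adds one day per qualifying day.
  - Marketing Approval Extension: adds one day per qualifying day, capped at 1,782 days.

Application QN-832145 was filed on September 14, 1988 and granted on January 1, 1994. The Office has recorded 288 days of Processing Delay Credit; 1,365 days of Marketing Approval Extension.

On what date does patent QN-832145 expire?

(a) grant + 14 years → 1 January 2008.
(b) filing + 22 years → 14 September 2010.
Later of the two: 14 September 2010.
Processing Delay Credit: +288 days → 29 June 2011.
Marketing Approval Extension: 1365 days (within the 1782-day cap) → +1365 days → 25 March 2015.

2015-03-25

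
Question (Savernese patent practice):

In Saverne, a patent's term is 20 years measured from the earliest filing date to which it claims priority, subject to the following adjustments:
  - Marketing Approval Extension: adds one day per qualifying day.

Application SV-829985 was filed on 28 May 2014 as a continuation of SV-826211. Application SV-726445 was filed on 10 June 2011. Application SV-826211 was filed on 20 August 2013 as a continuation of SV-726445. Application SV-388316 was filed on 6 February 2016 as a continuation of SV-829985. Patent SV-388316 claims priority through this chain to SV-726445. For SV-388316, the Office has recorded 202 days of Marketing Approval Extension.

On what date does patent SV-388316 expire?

December 29, 2031

Earliest priority filing: 10 June 2011.
Base term: 10 June 2011 + 20 years → 10 June 2031.
Marketing Approval Extension: +202 days → 29 December 2031.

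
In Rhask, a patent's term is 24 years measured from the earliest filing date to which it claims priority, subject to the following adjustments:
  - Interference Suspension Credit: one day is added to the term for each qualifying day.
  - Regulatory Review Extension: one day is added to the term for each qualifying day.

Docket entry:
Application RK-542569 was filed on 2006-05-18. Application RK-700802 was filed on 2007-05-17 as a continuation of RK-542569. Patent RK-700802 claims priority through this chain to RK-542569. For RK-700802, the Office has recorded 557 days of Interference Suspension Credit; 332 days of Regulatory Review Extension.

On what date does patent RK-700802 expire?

Earliest priority filing: 18 May 2006.
Base term: 18 May 2006 + 24 years → 18 May 2030.
Interference Suspension Credit: +557 days → 26 November 2031.
Regulatory Review Extension: +332 days → 23 October 2032.

2032-10-23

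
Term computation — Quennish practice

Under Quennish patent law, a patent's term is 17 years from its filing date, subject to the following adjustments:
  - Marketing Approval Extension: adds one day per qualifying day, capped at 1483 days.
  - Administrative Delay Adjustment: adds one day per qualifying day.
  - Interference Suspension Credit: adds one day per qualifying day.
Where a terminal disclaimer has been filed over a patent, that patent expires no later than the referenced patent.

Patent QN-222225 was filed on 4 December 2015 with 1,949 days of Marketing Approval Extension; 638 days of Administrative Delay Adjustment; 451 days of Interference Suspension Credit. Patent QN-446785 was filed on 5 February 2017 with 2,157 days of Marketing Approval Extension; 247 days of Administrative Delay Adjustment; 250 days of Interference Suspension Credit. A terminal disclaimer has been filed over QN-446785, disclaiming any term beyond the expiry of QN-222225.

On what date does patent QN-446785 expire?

Natural term of QN-446785:
  Base: filing + 17 years → 5 February 2034.
  Marketing Approval Extension: 2157 days claimed exceeds the 1483-day cap, so +1483 days → 27 February 2038.
  Administrative Delay Adjustment: +247 days → 1 November 2038.
  Interference Suspension Credit: +250 days → 9 July 2039.
Expiry of referenced patent QN-222225:
  Base: filing + 17 years → 4 December 2032.
  Marketing Approval Extension: 1949 days claimed exceeds the 1483-day cap, so +1483 days → 26 December 2036.
  Administrative Delay Adjustment: +638 days → 25 September 2038.
  Interference Suspension Credit: +451 days → 20 December 2039.
Terminal disclaimer: QN-446785 expires on the earlier of 9 July 2039 and 20 December 2039.

July 9, 2039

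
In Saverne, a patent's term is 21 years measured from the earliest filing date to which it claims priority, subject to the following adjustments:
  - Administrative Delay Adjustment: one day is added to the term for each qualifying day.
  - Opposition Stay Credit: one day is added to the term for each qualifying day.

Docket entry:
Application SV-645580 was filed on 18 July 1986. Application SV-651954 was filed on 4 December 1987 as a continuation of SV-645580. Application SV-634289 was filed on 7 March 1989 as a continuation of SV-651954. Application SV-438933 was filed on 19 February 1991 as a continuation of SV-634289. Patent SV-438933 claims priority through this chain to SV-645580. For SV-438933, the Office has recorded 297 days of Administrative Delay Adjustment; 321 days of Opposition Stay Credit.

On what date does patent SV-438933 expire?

2009-03-27

Earliest priority filing: 18 July 1986.
Base term: 18 July 1986 + 21 years → 18 July 2007.
Administrative Delay Adjustment: +297 days → 10 May 2008.
Opposition Stay Credit: +321 days → 27 March 2009.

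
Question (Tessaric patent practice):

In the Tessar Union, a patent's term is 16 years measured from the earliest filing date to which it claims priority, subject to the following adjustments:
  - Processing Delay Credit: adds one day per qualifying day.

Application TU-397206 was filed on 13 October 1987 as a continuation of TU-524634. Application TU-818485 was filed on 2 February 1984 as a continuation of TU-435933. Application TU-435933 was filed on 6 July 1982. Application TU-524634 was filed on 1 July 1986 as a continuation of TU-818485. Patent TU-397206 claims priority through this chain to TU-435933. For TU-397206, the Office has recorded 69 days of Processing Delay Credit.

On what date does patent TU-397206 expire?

September 13, 1998

Earliest priority filing: 6 July 1982.
Base term: 6 July 1982 + 16 years → 6 July 1998.
Processing Delay Credit: +69 days → 13 September 1998.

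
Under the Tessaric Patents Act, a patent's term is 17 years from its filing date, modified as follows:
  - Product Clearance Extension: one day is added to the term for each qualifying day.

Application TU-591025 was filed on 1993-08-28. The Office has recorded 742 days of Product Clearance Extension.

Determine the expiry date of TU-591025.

Base term: filing date + 17 years → 28 August 2010.
Product Clearance Extension: +742 days → 8 September 2012.

2012-09-08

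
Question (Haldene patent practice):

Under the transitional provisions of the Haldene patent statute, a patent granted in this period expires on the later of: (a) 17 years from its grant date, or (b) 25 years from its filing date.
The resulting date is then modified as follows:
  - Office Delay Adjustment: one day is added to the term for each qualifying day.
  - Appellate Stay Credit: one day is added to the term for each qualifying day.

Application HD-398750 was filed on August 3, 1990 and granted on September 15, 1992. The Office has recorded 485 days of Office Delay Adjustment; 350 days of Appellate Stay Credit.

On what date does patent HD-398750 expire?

2017-11-15

(a) grant + 17 years → 15 September 2009.
(b) filing + 25 years → 3 August 2015.
Later of the two: 3 August 2015.
Office Delay Adjustment: +485 days → 30 November 2016.
Appellate Stay Credit: +350 days → 15 November 2017.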